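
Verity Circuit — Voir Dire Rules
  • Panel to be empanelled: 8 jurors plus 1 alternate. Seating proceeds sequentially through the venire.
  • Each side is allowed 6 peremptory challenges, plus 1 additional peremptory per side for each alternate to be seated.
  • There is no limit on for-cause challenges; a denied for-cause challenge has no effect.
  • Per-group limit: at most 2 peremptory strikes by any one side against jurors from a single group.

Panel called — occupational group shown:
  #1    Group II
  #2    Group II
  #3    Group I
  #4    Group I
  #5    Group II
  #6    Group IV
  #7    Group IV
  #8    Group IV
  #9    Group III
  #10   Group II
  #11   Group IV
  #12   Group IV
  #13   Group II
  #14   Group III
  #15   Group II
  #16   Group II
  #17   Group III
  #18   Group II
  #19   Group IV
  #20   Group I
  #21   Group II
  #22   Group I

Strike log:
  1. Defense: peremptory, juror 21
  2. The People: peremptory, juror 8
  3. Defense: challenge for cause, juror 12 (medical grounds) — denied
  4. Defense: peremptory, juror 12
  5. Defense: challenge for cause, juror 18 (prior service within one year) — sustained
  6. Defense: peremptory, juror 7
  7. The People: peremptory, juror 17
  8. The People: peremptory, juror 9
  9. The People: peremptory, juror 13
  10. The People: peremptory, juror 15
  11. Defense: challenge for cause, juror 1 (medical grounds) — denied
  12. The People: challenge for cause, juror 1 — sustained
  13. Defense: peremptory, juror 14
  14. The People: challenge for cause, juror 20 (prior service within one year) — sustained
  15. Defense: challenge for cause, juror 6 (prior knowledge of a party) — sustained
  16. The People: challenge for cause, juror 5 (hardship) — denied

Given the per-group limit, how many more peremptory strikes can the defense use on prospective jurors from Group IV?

Defense peremptories so far: #21, #12, #7, #14 — 4 of 7 used, 3 left overall.
Against Group IV: #12, #7 — 2 used; per-group cap 2 leaves 0.
Binding limit: min(3, 0) = 0.

0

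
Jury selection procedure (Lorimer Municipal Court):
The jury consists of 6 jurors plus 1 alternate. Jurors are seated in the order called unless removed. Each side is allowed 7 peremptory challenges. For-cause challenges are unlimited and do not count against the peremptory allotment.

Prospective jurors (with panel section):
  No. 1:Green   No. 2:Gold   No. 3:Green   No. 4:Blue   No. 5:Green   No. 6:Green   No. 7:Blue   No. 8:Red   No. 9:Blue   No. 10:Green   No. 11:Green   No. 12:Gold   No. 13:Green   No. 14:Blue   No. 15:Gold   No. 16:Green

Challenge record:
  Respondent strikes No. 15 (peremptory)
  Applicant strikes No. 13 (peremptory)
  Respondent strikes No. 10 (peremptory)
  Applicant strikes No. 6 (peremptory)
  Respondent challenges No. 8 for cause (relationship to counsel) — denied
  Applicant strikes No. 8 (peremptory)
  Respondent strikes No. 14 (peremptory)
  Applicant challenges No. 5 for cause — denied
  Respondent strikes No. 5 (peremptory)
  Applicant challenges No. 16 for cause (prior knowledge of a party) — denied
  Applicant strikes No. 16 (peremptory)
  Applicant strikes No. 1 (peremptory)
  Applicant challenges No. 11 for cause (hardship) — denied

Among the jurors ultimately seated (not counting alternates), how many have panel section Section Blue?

Removed: #1, #5, #6, #8, #10, #13, #14, #15, #16.
Seated jurors 1–6: #2, #3, #4, #7, #9, #11 (alternates #12 not counted).
Of those, in Section Blue: #4, #7, #9 → 3.

3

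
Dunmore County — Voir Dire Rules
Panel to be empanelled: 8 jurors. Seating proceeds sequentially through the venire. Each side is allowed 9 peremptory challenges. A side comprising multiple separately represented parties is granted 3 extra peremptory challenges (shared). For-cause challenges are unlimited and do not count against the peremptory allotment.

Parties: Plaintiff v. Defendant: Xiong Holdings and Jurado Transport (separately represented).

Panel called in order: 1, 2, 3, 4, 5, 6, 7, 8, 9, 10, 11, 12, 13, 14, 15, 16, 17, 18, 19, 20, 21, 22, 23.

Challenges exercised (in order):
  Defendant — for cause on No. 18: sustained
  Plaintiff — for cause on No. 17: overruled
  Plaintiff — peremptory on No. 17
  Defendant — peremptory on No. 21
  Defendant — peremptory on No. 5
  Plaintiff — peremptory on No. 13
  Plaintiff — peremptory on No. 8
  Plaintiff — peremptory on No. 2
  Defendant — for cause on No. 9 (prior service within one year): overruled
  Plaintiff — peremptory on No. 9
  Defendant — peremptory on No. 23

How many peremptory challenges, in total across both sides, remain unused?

Plaintiff allotment: 9. Defendant allotment: 9 base + 3 multi-party = 12.
Plaintiff peremptories used: #17, #13, #8, #2, #9 — 5 (the for-cause on #17 doesn't count).
Defendant peremptories used: #21, #5, #23 — 3 (for-cause on #18, #9 don't count).
Remaining: (9 − 5) + (12 − 3) = 13.

13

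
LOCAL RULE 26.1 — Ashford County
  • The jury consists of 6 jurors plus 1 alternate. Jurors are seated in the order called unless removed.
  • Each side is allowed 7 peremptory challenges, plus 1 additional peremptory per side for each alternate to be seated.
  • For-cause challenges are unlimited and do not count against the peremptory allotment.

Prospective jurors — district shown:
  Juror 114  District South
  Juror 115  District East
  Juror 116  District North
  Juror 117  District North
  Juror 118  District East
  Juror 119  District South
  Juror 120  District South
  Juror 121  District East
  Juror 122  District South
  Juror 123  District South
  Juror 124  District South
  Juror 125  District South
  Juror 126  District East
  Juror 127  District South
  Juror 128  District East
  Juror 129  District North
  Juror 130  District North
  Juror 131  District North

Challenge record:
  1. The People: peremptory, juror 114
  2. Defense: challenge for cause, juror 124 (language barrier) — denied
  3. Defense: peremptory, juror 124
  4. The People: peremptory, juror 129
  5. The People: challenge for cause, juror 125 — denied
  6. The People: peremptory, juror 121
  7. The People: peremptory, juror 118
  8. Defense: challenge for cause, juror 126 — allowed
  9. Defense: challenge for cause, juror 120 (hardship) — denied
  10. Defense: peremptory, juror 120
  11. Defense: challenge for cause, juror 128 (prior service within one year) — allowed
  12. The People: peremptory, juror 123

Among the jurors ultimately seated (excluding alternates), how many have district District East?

Removed: #114, #118, #120, #121, #123, #124, #126, #128, #129.
Seated jurors 1–6: #115, #116, #117, #119, #122, #125 (alternates #127 not counted).
Of those, in District East: #115 → 1.

1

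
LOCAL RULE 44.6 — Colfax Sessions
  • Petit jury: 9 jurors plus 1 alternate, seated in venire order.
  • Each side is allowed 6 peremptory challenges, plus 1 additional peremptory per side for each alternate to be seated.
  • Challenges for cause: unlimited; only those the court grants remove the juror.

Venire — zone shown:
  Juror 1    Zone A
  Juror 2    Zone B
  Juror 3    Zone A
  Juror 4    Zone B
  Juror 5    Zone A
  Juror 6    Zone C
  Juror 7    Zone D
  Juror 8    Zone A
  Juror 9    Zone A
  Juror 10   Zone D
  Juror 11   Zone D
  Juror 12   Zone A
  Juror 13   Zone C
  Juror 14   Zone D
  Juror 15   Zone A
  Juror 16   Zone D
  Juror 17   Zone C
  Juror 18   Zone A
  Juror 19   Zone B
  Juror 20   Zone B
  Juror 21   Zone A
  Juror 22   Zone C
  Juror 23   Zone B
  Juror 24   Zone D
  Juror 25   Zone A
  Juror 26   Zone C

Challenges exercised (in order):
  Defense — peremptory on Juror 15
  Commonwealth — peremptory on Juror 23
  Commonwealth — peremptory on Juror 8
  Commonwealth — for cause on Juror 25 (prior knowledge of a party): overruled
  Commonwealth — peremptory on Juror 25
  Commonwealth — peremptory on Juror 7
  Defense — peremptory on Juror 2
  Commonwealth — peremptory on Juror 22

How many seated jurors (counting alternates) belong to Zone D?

2

Removed: #2, #7, #8, #15, #22, #23, #25.
Seated (10 incl. alternates): #1, #3, #4, #5, #6, #9, #10, #11, #12, #13.
Of those, in Zone D: #10, #11 → 2.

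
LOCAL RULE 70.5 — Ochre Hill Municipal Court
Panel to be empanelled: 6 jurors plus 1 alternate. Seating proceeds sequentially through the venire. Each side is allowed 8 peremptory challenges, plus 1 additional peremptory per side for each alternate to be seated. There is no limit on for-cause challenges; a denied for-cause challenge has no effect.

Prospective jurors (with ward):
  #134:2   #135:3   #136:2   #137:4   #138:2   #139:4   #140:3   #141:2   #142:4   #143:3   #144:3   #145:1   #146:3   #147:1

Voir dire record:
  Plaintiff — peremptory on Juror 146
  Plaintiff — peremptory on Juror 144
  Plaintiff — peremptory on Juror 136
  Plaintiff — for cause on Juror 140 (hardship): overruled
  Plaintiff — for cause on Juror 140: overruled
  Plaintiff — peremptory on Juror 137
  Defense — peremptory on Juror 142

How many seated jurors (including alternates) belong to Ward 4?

1

Removed: #136, #137, #142, #144, #146.
Seated (7 incl. alternates): #134, #135, #138, #139, #140, #141, #143.
Of those, in Ward 4: #139 → 1.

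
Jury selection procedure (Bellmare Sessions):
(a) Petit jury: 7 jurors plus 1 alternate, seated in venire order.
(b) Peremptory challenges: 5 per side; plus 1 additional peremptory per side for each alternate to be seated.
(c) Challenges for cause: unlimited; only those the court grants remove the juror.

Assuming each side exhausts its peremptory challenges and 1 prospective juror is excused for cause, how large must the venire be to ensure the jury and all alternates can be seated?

Seats to fill: 7 + 1 alternates = 8.
Peremptories: 5 + 1×1 = 6 per side × 2 sides = 12.
For-cause removals: 1.
Minimum venire: 8 + 12 + 1 = 21.

21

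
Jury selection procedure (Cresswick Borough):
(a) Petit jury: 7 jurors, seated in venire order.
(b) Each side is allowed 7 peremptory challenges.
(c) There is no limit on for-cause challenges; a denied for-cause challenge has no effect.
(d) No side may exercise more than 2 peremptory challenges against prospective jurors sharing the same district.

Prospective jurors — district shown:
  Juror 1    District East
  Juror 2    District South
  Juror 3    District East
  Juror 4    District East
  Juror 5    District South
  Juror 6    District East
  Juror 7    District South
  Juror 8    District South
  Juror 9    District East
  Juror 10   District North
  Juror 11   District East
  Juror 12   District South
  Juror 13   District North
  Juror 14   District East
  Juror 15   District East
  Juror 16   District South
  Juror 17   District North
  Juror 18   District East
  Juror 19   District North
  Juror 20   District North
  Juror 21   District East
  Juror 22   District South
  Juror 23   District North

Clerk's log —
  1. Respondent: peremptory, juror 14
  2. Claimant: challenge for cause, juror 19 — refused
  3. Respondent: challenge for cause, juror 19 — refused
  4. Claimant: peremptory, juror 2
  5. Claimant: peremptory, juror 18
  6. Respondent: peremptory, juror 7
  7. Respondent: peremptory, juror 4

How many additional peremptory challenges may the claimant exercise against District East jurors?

Claimant peremptories so far: #2, #18 — 2 of 7 used, 5 left overall.
Against District East: #18 — 1 used; per-district cap 2 leaves 1.
Binding limit: min(5, 1) = 1.

1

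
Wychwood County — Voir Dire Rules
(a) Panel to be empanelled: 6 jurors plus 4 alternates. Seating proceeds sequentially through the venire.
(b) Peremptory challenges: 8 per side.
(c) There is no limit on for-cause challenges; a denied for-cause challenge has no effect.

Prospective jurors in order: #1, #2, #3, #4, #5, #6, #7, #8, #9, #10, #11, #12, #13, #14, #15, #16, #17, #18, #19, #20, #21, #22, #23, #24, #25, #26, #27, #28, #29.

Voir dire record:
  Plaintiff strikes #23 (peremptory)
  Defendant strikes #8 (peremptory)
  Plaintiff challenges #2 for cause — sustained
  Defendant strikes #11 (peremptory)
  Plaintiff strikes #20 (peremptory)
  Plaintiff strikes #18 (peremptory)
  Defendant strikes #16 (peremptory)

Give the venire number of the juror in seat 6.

Removed: #2, #8, #11, #16, #18, #20, #23.
Seating in order: seats 1–6 → #1, #3, #4, #5, #6, #7; alternates → #9, #10, #12, #13.
So seat 6 is #7.

7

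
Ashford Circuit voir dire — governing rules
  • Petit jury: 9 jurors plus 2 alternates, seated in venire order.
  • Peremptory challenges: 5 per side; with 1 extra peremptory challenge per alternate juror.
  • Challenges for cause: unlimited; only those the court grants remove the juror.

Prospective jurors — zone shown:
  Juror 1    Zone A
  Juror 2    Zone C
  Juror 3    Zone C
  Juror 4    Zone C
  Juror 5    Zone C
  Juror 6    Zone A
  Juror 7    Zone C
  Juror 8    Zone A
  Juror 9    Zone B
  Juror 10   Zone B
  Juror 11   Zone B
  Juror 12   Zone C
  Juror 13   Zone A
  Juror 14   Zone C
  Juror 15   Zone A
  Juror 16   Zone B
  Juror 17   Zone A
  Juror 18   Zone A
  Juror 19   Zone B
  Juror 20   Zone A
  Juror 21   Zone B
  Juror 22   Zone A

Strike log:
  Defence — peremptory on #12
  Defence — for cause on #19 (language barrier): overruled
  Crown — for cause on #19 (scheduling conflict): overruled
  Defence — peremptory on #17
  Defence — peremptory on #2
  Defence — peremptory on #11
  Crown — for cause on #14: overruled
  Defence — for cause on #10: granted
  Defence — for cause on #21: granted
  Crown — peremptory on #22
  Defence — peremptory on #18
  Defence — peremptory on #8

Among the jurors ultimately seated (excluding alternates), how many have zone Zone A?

3

Removed: #2, #8, #10, #11, #12, #17, #18, #21, #22.
Seated jurors 1–9: #1, #3, #4, #5, #6, #7, #9, #13, #14 (alternates #15, #16 not counted).
Of those, in Zone A: #1, #6, #13 → 3.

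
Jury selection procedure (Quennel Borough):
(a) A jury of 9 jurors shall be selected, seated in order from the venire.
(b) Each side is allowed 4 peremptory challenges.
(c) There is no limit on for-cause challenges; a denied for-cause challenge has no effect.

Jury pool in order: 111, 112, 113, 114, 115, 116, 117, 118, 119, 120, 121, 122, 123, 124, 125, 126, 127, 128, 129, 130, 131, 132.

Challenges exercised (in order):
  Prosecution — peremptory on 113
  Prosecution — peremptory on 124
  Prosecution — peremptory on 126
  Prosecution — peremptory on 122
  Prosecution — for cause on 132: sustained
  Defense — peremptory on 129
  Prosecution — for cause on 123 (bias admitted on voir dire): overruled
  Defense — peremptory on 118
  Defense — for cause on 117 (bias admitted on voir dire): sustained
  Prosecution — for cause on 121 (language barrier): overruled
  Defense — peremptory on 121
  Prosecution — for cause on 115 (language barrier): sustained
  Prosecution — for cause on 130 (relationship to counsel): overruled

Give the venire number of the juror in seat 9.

127

Removed: #113, #115, #117, #118, #121, #122, #124, #126, #129, #132. (#123, #130 stay — for-cause denied.)
Seating in order: seats 1–9 → #111, #112, #114, #116, #119, #120, #123, #125, #127.
So seat 9 is #127.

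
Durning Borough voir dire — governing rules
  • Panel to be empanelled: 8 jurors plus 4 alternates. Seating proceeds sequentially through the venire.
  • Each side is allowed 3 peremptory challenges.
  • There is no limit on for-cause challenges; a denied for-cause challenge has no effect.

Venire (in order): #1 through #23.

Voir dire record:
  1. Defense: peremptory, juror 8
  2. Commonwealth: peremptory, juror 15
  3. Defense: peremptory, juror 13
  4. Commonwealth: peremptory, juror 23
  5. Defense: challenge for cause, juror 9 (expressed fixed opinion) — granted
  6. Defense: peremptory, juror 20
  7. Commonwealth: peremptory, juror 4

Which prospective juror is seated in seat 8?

11

Removed: #4, #8, #9, #13, #15, #20, #23.
Seating in order: seats 1–8 → #1, #2, #3, #5, #6, #7, #10, #11; alternates → #12, #14, #16, #17.
So seat 8 is #11.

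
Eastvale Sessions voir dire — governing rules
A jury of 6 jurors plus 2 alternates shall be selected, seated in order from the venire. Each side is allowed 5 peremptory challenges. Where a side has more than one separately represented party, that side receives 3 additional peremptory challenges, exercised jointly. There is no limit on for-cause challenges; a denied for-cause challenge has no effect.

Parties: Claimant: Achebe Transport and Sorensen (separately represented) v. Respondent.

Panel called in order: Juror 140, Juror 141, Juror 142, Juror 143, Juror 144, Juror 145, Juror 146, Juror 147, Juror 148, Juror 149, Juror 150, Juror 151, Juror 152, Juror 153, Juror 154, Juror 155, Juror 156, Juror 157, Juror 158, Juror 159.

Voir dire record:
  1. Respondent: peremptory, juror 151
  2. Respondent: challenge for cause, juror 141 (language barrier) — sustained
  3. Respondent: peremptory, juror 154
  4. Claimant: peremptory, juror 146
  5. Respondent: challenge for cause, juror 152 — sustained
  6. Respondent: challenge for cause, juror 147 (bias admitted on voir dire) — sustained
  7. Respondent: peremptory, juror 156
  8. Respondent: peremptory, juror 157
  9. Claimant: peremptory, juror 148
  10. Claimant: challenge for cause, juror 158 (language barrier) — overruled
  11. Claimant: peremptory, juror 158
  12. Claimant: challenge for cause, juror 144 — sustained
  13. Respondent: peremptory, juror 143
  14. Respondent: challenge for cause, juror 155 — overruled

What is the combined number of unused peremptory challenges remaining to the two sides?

Claimant allotment: 5 base + 3 multi-party = 8. Respondent allotment: 5.
Claimant peremptories used: #146, #148, #158 — 3 (for-cause on #158, #144 don't count).
Respondent peremptories used: #151, #154, #156, #157, #143 — 5 (for-cause on #141, #152, #147, #155 don't count).
Remaining: (8 − 3) + (5 − 5) = 5.

5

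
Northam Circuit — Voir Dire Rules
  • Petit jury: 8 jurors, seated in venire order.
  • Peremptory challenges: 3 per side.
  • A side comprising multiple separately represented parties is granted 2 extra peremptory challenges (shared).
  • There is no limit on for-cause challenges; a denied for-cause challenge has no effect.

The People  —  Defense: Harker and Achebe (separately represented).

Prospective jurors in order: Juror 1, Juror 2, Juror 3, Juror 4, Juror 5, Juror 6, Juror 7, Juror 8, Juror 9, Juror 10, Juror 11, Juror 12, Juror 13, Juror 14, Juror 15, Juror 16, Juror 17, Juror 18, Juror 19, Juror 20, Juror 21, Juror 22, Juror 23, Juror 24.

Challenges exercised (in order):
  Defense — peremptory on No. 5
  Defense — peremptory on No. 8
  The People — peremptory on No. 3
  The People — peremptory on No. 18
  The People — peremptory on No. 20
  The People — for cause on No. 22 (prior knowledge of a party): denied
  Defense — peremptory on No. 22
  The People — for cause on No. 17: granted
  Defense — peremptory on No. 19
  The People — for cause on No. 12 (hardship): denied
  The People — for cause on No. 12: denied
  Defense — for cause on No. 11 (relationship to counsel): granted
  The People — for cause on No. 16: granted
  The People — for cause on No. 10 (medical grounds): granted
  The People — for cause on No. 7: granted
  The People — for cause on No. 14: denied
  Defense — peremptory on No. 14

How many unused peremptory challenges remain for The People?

0

The People allotment: 3.
The People peremptories used: #3, #18, #20 — 3 (for-cause on #22, #17, #12, #12, #16, #10, #7, #14 don't count).
Remaining: 3 − 3 = 0.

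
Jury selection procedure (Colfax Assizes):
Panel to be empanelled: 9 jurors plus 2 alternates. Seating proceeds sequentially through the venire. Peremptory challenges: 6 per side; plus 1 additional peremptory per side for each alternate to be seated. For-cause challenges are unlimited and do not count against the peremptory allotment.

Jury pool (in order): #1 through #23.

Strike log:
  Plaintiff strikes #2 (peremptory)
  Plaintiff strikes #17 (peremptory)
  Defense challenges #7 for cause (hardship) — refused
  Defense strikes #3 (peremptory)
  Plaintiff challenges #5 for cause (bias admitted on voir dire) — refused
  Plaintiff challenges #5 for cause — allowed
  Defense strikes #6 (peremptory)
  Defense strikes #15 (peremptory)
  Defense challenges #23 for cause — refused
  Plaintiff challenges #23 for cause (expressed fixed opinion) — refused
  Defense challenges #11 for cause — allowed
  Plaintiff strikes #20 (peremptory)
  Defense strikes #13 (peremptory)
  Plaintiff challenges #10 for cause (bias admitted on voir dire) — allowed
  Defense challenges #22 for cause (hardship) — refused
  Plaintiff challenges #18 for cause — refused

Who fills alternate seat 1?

19

Removed: #2, #3, #5, #6, #10, #11, #13, #15, #17, #20. (#7, #18, #22, #23 stay — for-cause denied.)
Seating in order: seats 1–9 → #1, #4, #7, #8, #9, #12, #14, #16, #18; alternates → #19, #21.
So alternate 1 is #19.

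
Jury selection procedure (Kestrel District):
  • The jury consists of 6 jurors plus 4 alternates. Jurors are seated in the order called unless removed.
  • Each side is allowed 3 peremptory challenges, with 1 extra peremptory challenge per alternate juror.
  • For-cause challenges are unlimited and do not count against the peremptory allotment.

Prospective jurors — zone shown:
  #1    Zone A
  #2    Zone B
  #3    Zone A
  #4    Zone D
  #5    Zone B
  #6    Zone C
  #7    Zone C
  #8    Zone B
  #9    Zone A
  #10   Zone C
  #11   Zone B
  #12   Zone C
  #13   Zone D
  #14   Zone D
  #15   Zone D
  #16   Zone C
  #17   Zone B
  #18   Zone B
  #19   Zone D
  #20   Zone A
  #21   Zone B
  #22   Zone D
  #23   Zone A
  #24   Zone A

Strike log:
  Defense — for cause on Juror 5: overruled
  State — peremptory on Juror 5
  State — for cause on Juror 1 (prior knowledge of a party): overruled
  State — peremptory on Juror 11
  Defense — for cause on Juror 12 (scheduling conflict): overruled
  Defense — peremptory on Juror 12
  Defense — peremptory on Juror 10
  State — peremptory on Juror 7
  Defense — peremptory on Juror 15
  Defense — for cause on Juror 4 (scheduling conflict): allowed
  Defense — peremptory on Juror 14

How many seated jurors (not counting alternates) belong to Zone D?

0

Removed: #4, #5, #7, #10, #11, #12, #14, #15.
Seated jurors 1–6: #1, #2, #3, #6, #8, #9 (alternates #13, #16, #17, #18 not counted).
None of those are in Zone D → 0.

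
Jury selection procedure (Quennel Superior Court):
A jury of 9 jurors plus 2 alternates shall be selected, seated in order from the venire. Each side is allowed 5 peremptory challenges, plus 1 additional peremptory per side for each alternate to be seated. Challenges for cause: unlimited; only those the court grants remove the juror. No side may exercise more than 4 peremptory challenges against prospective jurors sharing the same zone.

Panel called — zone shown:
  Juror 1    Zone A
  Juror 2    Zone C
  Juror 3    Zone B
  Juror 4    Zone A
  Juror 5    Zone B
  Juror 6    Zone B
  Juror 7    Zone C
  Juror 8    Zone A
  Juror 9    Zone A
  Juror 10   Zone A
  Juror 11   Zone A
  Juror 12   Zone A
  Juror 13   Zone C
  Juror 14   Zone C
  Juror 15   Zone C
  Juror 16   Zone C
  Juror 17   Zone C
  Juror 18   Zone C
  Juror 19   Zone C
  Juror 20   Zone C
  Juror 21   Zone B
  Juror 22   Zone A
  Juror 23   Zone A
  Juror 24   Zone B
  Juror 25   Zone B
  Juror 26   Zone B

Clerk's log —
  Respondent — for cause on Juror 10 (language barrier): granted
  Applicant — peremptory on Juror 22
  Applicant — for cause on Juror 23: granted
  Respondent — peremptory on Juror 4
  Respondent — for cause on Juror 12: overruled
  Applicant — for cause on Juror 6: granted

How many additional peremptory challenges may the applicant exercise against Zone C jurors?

Applicant peremptories so far: #22 — 1 of 7 used, 6 left overall.
Against Zone C: none yet — per-zone cap 4 leaves 4.
Binding limit: min(6, 4) = 4.

4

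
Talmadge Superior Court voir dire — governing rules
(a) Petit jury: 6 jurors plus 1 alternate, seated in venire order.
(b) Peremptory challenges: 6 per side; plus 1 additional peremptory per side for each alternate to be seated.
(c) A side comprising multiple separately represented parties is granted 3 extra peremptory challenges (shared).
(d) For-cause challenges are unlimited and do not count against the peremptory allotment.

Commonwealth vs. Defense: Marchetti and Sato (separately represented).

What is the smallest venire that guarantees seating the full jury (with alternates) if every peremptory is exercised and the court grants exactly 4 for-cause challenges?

28

Seats to fill: 6 + 1 alternates = 7.
Peremptories — Commonwealth: 6 + 1×1 = 7; Defense: 6 + 1×1 + 3 = 10; total 17.
For-cause removals: 4.
Minimum venire: 7 + 17 + 4 = 28.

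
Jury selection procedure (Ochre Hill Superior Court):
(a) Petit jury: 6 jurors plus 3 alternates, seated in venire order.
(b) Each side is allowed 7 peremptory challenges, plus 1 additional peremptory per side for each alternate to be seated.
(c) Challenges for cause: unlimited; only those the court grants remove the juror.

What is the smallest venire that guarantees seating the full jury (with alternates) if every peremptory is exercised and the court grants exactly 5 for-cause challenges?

Seats to fill: 6 + 3 alternates = 9.
Peremptories: 7 + 1×3 = 10 per side × 2 sides = 20.
For-cause removals: 5.
Minimum venire: 9 + 20 + 5 = 34.

34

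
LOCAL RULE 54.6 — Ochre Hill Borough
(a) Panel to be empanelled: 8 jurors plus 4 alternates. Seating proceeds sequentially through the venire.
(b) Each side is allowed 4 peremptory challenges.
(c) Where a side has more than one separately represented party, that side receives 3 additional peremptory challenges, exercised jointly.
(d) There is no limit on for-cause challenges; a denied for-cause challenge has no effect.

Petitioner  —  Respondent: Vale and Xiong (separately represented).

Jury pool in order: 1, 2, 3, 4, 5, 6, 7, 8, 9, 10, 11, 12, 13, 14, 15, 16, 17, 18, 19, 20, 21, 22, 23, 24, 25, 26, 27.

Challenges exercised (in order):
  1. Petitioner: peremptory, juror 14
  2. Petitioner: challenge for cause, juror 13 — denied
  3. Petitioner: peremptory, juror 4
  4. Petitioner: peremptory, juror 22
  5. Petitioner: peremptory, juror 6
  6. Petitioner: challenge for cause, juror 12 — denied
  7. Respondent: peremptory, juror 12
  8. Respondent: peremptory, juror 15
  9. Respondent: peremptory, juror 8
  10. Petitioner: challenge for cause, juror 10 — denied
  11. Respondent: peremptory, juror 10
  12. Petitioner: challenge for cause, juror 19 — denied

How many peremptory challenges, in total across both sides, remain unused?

3

Petitioner allotment: 4. Respondent allotment: 4 base + 3 multi-party = 7.
Petitioner peremptories used: #14, #4, #22, #6 — 4 (for-cause on #13, #12, #10, #19 don't count).
Respondent peremptories used: #12, #15, #8, #10 — 4.
Remaining: (4 − 4) + (7 − 4) = 3.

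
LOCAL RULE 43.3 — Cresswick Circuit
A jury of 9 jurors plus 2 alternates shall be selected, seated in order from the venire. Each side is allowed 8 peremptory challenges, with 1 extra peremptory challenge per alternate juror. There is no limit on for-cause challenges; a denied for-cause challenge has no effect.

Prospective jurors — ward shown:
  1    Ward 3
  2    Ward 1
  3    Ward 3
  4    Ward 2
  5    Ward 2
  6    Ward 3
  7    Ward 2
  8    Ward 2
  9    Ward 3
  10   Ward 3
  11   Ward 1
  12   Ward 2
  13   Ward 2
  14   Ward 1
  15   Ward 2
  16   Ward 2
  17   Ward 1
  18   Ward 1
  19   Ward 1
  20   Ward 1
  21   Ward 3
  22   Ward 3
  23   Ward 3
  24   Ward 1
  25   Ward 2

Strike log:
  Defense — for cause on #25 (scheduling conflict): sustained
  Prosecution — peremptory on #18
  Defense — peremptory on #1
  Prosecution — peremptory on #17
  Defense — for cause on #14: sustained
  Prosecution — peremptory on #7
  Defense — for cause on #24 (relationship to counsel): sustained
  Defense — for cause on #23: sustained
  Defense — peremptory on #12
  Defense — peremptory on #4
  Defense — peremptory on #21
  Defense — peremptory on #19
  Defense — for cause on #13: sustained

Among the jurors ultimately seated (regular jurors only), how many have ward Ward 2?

Removed: #1, #4, #7, #12, #13, #14, #17, #18, #19, #21, #23, #24, #25.
Seated jurors 1–9: #2, #3, #5, #6, #8, #9, #10, #11, #15 (alternates #16, #20 not counted).
Of those, in Ward 2: #5, #8, #15 → 3.

3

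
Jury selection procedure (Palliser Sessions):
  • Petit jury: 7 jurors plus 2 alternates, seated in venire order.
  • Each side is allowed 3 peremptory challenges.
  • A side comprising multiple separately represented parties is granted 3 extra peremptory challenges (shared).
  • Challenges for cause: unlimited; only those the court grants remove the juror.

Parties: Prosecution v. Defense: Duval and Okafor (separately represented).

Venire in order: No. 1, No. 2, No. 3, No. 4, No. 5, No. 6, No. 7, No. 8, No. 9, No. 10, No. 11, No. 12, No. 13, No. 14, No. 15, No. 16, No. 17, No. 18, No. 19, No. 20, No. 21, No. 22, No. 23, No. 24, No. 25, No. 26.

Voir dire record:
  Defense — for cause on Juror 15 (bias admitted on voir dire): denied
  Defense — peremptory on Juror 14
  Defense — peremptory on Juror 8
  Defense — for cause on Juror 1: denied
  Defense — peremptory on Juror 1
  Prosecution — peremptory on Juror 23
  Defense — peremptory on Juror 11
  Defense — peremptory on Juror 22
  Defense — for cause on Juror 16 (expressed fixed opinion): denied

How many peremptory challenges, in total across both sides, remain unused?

Prosecution allotment: 3. Defense allotment: 3 base + 3 multi-party = 6.
Prosecution peremptories used: #23 — 1.
Defense peremptories used: #14, #8, #1, #11, #22 — 5 (for-cause on #15, #1, #16 don't count).
Remaining: (3 − 1) + (6 − 5) = 3.

3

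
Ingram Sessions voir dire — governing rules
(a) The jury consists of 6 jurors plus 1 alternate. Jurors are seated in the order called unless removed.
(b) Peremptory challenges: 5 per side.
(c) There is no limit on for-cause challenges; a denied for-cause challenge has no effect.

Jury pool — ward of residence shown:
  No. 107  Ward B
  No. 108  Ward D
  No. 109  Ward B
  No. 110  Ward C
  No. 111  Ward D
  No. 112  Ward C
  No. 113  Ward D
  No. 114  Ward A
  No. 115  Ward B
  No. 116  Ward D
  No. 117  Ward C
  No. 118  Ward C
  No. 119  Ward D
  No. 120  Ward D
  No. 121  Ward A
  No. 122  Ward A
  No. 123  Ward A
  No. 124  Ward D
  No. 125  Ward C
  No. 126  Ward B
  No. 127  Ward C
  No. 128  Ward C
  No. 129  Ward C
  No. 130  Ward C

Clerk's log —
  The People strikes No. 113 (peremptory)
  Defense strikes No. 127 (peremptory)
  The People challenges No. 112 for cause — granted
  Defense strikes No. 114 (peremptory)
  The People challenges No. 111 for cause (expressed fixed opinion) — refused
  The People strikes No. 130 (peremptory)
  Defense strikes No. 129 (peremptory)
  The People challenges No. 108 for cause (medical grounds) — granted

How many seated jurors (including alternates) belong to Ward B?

3

Removed: #108, #112, #113, #114, #127, #129, #130.
Seated (7 incl. alternates): #107, #109, #110, #111, #115, #116, #117.
Of those, in Ward B: #107, #109, #115 → 3.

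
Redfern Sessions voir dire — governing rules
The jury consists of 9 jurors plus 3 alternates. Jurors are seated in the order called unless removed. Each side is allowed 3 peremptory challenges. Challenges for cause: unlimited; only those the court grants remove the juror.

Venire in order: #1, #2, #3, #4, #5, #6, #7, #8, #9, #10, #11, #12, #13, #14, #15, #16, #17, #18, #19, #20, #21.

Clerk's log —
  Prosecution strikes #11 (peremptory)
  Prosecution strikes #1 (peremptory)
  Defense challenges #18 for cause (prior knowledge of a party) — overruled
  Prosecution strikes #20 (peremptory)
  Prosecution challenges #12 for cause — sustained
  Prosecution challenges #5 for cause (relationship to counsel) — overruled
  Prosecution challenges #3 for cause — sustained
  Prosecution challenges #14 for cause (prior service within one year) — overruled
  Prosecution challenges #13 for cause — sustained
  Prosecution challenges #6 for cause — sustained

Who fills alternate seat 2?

17

Removed: #1, #3, #6, #11, #12, #13, #20. (#5, #14, #18 stay — for-cause denied.)
Filling seats in venire order through position 11: #2, #4, #5, #7, #8, #9, #10, #14, #15, #16, #17.
So alternate 2 is #17.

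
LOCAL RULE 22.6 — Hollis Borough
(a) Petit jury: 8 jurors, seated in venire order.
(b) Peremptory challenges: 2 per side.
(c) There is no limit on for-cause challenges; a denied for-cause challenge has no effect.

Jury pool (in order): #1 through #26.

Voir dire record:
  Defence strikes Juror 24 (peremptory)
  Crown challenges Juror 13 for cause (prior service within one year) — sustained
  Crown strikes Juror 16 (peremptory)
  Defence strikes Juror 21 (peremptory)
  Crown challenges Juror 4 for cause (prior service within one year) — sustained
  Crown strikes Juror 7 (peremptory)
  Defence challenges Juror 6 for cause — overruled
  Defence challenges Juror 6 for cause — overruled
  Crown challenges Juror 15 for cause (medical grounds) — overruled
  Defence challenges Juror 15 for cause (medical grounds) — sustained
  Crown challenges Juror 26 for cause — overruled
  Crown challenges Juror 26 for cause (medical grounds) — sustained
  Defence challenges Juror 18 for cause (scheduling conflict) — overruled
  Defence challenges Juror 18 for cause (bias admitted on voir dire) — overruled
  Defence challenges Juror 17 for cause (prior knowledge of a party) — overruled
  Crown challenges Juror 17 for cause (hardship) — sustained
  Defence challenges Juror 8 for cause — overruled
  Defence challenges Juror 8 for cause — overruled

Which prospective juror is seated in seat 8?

Removed: #4, #7, #13, #15, #16, #17, #21, #24, #26. (#6, #8, #18 stay — for-cause denied.)
Seating in order: seats 1–8 → #1, #2, #3, #5, #6, #8, #9, #10.
So seat 8 is #10.

10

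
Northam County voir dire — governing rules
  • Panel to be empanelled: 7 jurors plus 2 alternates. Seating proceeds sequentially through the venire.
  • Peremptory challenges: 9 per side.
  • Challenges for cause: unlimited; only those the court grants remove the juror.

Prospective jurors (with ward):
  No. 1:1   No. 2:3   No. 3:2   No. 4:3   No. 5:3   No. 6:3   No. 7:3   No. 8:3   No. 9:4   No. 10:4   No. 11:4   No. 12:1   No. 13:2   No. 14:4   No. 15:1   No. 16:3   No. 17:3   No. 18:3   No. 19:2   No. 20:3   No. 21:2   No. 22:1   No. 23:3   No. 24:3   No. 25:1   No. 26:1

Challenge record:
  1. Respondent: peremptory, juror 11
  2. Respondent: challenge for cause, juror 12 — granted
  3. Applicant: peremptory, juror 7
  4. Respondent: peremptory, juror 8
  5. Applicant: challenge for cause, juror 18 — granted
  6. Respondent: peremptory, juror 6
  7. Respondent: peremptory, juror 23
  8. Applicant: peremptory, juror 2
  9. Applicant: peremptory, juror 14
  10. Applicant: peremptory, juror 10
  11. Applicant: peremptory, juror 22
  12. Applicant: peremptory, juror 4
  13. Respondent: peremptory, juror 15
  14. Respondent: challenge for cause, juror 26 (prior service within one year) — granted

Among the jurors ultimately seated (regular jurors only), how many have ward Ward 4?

Removed: #2, #4, #6, #7, #8, #10, #11, #12, #14, #15, #18, #22, #23, #26.
Seated jurors 1–7: #1, #3, #5, #9, #13, #16, #17 (alternates #19, #20 not counted).
Of those, in Ward 4: #9 → 1.

1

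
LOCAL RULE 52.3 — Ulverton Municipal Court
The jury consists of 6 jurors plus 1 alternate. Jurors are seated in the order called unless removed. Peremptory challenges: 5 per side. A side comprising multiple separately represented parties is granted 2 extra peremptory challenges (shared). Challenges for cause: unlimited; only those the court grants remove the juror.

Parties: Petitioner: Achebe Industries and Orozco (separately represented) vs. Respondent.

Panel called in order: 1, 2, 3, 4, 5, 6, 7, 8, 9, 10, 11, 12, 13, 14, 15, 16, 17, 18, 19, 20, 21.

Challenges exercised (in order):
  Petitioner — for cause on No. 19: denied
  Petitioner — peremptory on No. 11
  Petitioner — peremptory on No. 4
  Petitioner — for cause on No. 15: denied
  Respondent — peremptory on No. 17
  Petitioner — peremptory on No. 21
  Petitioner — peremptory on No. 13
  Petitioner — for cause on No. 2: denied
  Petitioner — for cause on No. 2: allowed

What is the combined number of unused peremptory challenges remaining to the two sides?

7

Petitioner allotment: 5 base + 2 multi-party = 7. Respondent allotment: 5.
Petitioner peremptories used: #11, #4, #21, #13 — 4 (for-cause on #19, #15, #2, #2 don't count).
Respondent peremptories used: #17 — 1.
Remaining: (7 − 4) + (5 − 1) = 7.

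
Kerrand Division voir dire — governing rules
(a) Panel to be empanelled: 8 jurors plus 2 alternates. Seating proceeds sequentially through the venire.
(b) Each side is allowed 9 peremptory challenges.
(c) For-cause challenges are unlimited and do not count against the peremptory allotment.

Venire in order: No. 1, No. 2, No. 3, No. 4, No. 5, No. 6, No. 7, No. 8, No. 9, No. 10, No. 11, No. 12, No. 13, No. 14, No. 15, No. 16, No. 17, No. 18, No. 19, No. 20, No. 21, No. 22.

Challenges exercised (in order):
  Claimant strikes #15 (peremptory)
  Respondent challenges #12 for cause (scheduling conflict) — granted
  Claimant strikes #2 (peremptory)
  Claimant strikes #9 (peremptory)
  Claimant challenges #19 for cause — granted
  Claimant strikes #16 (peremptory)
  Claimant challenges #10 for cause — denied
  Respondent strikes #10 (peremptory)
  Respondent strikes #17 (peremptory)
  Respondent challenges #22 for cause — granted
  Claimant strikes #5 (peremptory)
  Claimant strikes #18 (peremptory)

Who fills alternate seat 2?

Removed: #2, #5, #9, #10, #12, #15, #16, #17, #18, #19, #22.
Filling seats in venire order through position 10: #1, #3, #4, #6, #7, #8, #11, #13, #14, #20.
So alternate 2 is #20.

20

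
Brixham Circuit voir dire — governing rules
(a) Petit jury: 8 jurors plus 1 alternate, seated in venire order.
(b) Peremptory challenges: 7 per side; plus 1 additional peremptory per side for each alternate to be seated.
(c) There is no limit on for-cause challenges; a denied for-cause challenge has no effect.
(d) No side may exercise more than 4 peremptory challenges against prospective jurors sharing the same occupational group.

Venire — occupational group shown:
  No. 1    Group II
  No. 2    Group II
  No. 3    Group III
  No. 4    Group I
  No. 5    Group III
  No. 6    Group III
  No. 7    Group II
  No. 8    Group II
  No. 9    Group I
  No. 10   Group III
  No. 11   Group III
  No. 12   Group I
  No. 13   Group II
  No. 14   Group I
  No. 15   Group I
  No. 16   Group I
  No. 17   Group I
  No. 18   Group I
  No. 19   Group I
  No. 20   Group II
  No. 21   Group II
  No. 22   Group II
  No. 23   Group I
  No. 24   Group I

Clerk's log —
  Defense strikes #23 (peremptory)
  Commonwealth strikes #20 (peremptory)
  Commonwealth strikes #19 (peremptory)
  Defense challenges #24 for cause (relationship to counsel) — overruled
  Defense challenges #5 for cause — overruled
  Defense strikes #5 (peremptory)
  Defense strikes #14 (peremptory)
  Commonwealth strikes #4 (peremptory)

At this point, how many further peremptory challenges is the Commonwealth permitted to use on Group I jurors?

2

Commonwealth peremptories so far: #20, #19, #4 — 3 of 8 used, 5 left overall.
Against Group I: #19, #4 — 2 used; per-group cap 4 leaves 2.
Binding limit: min(5, 2) = 2.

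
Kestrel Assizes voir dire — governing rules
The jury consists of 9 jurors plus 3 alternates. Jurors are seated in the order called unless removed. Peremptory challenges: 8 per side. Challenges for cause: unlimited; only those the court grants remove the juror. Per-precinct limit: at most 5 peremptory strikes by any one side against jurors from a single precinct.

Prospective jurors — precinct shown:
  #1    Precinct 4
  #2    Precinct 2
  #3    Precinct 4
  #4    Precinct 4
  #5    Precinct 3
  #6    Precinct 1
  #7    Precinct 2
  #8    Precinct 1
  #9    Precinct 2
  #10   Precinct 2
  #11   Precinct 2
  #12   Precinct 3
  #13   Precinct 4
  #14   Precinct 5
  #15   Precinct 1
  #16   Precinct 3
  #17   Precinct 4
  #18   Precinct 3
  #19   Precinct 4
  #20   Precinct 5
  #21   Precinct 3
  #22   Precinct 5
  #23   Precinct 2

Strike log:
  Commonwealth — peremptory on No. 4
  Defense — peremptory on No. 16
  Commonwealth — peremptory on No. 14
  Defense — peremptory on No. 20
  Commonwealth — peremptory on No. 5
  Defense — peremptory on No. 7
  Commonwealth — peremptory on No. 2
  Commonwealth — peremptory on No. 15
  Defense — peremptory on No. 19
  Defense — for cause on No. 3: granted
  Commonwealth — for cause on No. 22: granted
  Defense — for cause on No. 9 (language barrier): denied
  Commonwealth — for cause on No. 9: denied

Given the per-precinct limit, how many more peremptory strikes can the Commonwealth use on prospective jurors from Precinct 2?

Commonwealth peremptories so far: #4, #14, #5, #2, #15 — 5 of 8 used, 3 left overall.
Against Precinct 2: #2 — 1 used; per-precinct cap 5 leaves 4.
Binding limit: min(3, 4) = 3.

3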